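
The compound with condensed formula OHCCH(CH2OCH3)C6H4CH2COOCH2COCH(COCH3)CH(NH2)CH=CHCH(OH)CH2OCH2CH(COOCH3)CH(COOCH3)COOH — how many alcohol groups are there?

1

Working along the chain:
  OHC: terminal –CHO: carbonyl C bonded to H and C → aldehyde.
  CH(CH2OCH3): pendant –CH2OCH3: C–O–C linkage → ether.
  C6H4: para-disubstituted benzene ring → arene.
  CH2COOCH2: –C(=O)–O–C with C on the carbonyl side → ester.
  CO: –C(=O)– with carbon on both sides → ketone.
  CH(COCH3): pendant –COCH3: carbonyl C bonded to two carbons → ketone.
  CH(NH2): –NH2 on an sp³ carbon with no adjacent C=O → amine.
  CH=CH: C=C double bond → alkene.
  CH(OH): –OH on an sp³ carbon → alcohol (secondary).
  CH2OCH2: C–O–C with sp³ carbons on both sides and no adjacent C=O → ether.
  CH(COOCH3): pendant –COOCH3: carbonyl C bonded to C and –OCH3 → ester.
  CH(COOCH3): pendant –COOCH3: carbonyl C bonded to C and –OCH3 → ester.
  COOH: –COOH: carbonyl C bonded to –OH and C → carboxylic acid (the –OH is not a separate alcohol).
Alcohol appears at: CH(OH) → 1.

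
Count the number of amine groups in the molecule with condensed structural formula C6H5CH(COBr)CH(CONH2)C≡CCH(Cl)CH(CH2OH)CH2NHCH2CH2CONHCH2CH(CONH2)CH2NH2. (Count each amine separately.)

2

C6H5– phenyl ring → arene.
pendant –C(=O)X: carbonyl C bonded to C and halogen → acyl halide.
pendant –CONH2: carbonyl C bonded to C and N → amide.
C≡C triple bond → alkyne.
halogen on an sp³ carbon → alkyl halide.
pendant –CH2OH on an sp³ backbone C → alcohol.
C–N–C with sp³ carbons and no adjacent C=O → amine (secondary).
–C(=O)–N– linkage → amide (the N is not an amine).
pendant –CONH2: carbonyl C bonded to C and N → amide.
–NH2 on an sp³ carbon with no adjacent C=O → amine.
Amine appears at: CH2NHCH2, CH2NH2 → 2.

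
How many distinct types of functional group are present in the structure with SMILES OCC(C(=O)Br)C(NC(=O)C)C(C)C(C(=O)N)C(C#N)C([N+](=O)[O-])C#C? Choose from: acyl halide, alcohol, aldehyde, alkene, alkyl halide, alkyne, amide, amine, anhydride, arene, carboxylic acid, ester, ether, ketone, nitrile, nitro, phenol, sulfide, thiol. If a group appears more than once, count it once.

HO– on an sp³ carbon → alcohol.
pendant –C(=O)X: carbonyl C bonded to C and halogen → acyl halide.
pendant –NHC(=O)CH3: N bonded to a carbonyl → amide (not amine).
pendant –CONH2: carbonyl C bonded to C and N → amide.
pendant –C≡N: nitrile.
–NO2 on an sp³ carbon → nitro (the N=O is not a carbonyl).
C≡C triple bond → alkyne.
Distinct types present: acyl halide, alcohol, alkyne, amide, nitrile, nitro.

6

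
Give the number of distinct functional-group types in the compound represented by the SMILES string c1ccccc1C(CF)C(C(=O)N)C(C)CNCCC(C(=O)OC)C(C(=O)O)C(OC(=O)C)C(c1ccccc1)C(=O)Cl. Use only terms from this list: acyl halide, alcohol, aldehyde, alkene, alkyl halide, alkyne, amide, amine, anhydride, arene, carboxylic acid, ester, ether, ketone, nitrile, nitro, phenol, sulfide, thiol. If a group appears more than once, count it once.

7

Reading the structure from left to right:
  C6H5: C6H5– phenyl ring → arene.
  CH(CH2F): pendant –CH2X: halogen on sp³ carbon → alkyl halide.
  CH(CONH2): pendant –CONH2: carbonyl C bonded to C and N → amide.
  CH2NHCH2: C–N–C with sp³ carbons and no adjacent C=O → amine (secondary).
  CH(COOCH3): pendant –COOCH3: carbonyl C bonded to C and –OCH3 → ester.
  CH(COOH): pendant –COOH: carbonyl C bonded to C and –OH → carboxylic acid.
  CH(OCOCH3): pendant –OC(=O)CH3: an acyloxy group → ester.
  CH(C6H5): pendant –C6H5: benzene ring → arene.
  COCl: –C(=O)Cl: carbonyl C bonded to C and to a halogen → acyl halide (not alkyl halide).
Distinct types present: acyl halide, alkyl halide, amide, amine, arene, carboxylic acid, ester.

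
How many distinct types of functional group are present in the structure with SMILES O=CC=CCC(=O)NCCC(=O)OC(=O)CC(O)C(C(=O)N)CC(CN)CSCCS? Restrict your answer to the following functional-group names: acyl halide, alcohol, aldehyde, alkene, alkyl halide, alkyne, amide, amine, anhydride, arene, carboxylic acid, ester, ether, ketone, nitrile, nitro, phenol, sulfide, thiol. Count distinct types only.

Reading the structure from left to right:
  OHC: terminal –CHO: carbonyl C bonded to H and C → aldehyde.
  CH=CH: C=C double bond → alkene.
  CH2CONHCH2: –C(=O)–N– linkage → amide (the N is not an amine).
  CH2CO-O-COCH2: two acyl groups sharing one oxygen, –C(=O)–O–C(=O)– → anhydride.
  CH(OH): –OH on an sp³ carbon → alcohol (secondary).
  CH(CONH2): pendant –CONH2: carbonyl C bonded to C and N → amide.
  CH(CH2NH2): pendant –CH2NH2: N on sp³ C, no adjacent C=O → amine.
  CH2SCH2: C–S–C linkage → sulfide (thioether).
  CH2SH: –SH on an sp³ carbon → thiol.
Distinct types present: alcohol, aldehyde, alkene, amide, amine, anhydride, sulfide, thiol.

8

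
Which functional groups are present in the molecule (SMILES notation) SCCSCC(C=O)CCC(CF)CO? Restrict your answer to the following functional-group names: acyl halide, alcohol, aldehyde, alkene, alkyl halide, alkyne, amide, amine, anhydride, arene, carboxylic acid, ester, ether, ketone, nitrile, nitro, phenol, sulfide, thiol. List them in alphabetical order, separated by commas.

alcohol, aldehyde, alkyl halide, sulfide, thiol

Taking each segment in turn:
  HSCH2: –SH on an sp³ carbon → thiol.
  CH2SCH2: C–S–C linkage → sulfide (thioether).
  CH(CHO): pendant –CHO: carbonyl C bonded to C and H → aldehyde.
  CH(CH2F): pendant –CH2X: halogen on sp³ carbon → alkyl halide.
  CH2OH: –OH on an sp³ carbon → alcohol.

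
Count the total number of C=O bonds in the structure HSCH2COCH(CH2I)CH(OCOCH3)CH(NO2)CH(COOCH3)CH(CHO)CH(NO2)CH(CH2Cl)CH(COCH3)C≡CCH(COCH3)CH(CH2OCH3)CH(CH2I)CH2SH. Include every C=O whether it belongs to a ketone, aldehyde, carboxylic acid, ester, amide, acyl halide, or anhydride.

CO: ketone, 1 C=O (running total 1).
CH(OCOCH3): ester, 1 C=O (running total 2).
CH(COOCH3): ester, 1 C=O (running total 3).
CH(CHO): aldehyde, 1 C=O (running total 4).
CH(COCH3): ketone, 1 C=O (running total 5).
CH(COCH3): ketone, 1 C=O (running total 6).

6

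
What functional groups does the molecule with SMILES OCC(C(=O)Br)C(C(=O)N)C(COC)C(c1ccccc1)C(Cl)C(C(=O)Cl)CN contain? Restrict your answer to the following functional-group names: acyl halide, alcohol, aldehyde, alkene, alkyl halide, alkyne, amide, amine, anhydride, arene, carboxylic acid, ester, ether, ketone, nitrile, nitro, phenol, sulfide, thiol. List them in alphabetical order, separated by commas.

acyl halide, alcohol, alkyl halide, amide, amine, arene, ether

HO– on an sp³ carbon → alcohol.
pendant –C(=O)X: carbonyl C bonded to C and halogen → acyl halide.
pendant –CONH2: carbonyl C bonded to C and N → amide.
pendant –CH2OCH3: C–O–C linkage → ether.
pendant –C6H5: benzene ring → arene.
halogen on an sp³ carbon → alkyl halide.
pendant –C(=O)X: carbonyl C bonded to C and halogen → acyl halide.
–NH2 on an sp³ carbon with no adjacent C=O → amine.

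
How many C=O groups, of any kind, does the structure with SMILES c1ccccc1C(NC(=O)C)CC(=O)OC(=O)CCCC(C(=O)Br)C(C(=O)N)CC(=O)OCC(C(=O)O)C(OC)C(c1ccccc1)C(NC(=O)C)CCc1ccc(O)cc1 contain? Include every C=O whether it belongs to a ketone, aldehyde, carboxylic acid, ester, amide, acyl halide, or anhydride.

CH(NHCOCH3): amide, 1 C=O (running total 1).
CH2CO-O-COCH2: anhydride, 2 C=O (running total 3).
CH(COBr): acyl halide, 1 C=O (running total 4).
CH(CONH2): amide, 1 C=O (running total 5).
CH2COOCH2: ester, 1 C=O (running total 6).
CH(COOH): carboxylic acid, 1 C=O (running total 7).
CH(NHCOCH3): amide, 1 C=O (running total 8).

8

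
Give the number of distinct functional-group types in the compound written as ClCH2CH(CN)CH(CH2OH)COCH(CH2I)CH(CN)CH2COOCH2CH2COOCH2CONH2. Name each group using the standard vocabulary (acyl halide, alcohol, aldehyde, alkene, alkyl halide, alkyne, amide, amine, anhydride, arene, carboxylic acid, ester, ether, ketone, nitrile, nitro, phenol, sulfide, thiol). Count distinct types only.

6

Reading the structure from left to right:
  ClCH2: halogen on an sp³ carbon → alkyl halide.
  CH(CN): pendant –C≡N: nitrile.
  CH(CH2OH): pendant –CH2OH on an sp³ backbone C → alcohol.
  CO: –C(=O)– with carbon on both sides → ketone.
  CH(CH2I): pendant –CH2X: halogen on sp³ carbon → alkyl halide.
  CH(CN): pendant –C≡N: nitrile.
  CH2COOCH2: –C(=O)–O–C with C on the carbonyl side → ester.
  CH2COOCH2: –C(=O)–O–C with C on the carbonyl side → ester.
  CONH2: –C(=O)NH2: carbonyl C bonded to C and to N → amide (the N is not a separate amine).
Distinct types present: alcohol, alkyl halide, amide, ester, ketone, nitrile.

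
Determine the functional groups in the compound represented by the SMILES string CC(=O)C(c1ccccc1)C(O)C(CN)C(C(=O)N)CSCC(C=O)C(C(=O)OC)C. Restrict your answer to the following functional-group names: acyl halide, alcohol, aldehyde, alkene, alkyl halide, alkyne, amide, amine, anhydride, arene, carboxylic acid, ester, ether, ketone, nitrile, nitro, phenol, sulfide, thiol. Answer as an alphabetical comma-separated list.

alcohol, aldehyde, amide, amine, arene, ester, ketone, sulfide

Taking each segment in turn:
  CO: –C(=O)– with carbon on both sides → ketone.
  CH(C6H5): pendant –C6H5: benzene ring → arene.
  CH(OH): –OH on an sp³ carbon → alcohol (secondary).
  CH(CH2NH2): pendant –CH2NH2: N on sp³ C, no adjacent C=O → amine.
  CH(CONH2): pendant –CONH2: carbonyl C bonded to C and N → amide.
  CH2SCH2: C–S–C linkage → sulfide (thioether).
  CH(CHO): pendant –CHO: carbonyl C bonded to C and H → aldehyde.
  CH(COOCH3): pendant –COOCH3: carbonyl C bonded to C and –OCH3 → ester.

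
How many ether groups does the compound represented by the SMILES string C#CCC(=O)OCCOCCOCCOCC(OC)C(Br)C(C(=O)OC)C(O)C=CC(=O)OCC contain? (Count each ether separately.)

4

Working along the chain:
  HC≡C: C≡C triple bond → alkyne.
  CH2COOCH2: –C(=O)–O–C with C on the carbonyl side → ester.
  CH2OCH2: C–O–C with sp³ carbons on both sides and no adjacent C=O → ether.
  CH2OCH2: C–O–C with sp³ carbons on both sides and no adjacent C=O → ether.
  CH2OCH2: C–O–C with sp³ carbons on both sides and no adjacent C=O → ether.
  CH(OCH3): pendant –OCH3: C–O–C with sp³ C, no adjacent C=O → ether.
  CH(Br): halogen on an sp³ carbon → alkyl halide.
  CH(COOCH3): pendant –COOCH3: carbonyl C bonded to C and –OCH3 → ester.
  CH(OH): –OH on an sp³ carbon → alcohol (secondary).
  CH=CH: C=C double bond → alkene.
  COOCH2CH3: –C(=O)OCH2CH3: carbonyl C bonded to C and to –OEt → ester.
Ether appears at: CH2OCH2, CH2OCH2, CH2OCH2, CH(OCH3) → 4.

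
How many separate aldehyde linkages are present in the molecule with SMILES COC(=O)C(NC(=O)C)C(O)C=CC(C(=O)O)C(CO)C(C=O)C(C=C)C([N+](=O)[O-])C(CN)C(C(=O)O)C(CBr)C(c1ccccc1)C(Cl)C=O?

CH3O–C(=O)–: carbonyl C bonded to C and to –OCH3 → ester (not ketone + ether).
pendant –NHC(=O)CH3: N bonded to a carbonyl → amide (not amine).
–OH on an sp³ carbon → alcohol (secondary).
C=C double bond → alkene.
pendant –COOH: carbonyl C bonded to C and –OH → carboxylic acid.
pendant –CH2OH on an sp³ backbone C → alcohol.
pendant –CHO: carbonyl C bonded to C and H → aldehyde.
pendant –CH=CH2: C=C double bond → alkene.
–NO2 on an sp³ carbon → nitro (the N=O is not a carbonyl).
pendant –CH2NH2: N on sp³ C, no adjacent C=O → amine.
pendant –COOH: carbonyl C bonded to C and –OH → carboxylic acid.
pendant –CH2X: halogen on sp³ carbon → alkyl halide.
pendant –C6H5: benzene ring → arene.
halogen on an sp³ carbon → alkyl halide.
terminal –CHO: carbonyl C bonded to H and C → aldehyde.
Aldehyde appears at: CH(CHO), CHO → 2.

2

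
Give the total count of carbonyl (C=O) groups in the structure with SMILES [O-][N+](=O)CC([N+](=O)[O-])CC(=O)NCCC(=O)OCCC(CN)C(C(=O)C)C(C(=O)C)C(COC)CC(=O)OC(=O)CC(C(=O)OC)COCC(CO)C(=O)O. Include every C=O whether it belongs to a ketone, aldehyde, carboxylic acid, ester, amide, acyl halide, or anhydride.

8

CH2CONHCH2: amide, 1 C=O (running total 1).
CH2COOCH2: ester, 1 C=O (running total 2).
CH(COCH3): ketone, 1 C=O (running total 3).
CH(COCH3): ketone, 1 C=O (running total 4).
CH2CO-O-COCH2: anhydride, 2 C=O (running total 6).
CH(COOCH3): ester, 1 C=O (running total 7).
COOH: carboxylic acid, 1 C=O (running total 8).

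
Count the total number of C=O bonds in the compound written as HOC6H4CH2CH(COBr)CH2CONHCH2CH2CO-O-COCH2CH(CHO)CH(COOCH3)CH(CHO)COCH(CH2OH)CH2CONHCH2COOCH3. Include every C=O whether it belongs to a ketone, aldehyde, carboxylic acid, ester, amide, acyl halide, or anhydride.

CH(COBr): acyl halide, 1 C=O (running total 1).
CH2CONHCH2: amide, 1 C=O (running total 2).
CH2CO-O-COCH2: anhydride, 2 C=O (running total 4).
CH(CHO): aldehyde, 1 C=O (running total 5).
CH(COOCH3): ester, 1 C=O (running total 6).
CH(CHO): aldehyde, 1 C=O (running total 7).
CO: ketone, 1 C=O (running total 8).
CH2CONHCH2: amide, 1 C=O (running total 9).
COOCH3: ester, 1 C=O (running total 10).

10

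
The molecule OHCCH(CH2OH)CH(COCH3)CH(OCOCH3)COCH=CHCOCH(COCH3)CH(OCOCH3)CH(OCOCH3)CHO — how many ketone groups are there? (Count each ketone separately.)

4

Reading the structure from left to right:
  OHC: terminal –CHO: carbonyl C bonded to H and C → aldehyde.
  CH(CH2OH): pendant –CH2OH on an sp³ backbone C → alcohol.
  CH(COCH3): pendant –COCH3: carbonyl C bonded to two carbons → ketone.
  CH(OCOCH3): pendant –OC(=O)CH3: an acyloxy group → ester.
  CO: –C(=O)– with carbon on both sides → ketone.
  CH=CH: C=C double bond → alkene.
  CO: –C(=O)– with carbon on both sides → ketone.
  CH(COCH3): pendant –COCH3: carbonyl C bonded to two carbons → ketone.
  CH(OCOCH3): pendant –OC(=O)CH3: an acyloxy group → ester.
  CH(OCOCH3): pendant –OC(=O)CH3: an acyloxy group → ester.
  CHO: terminal –CHO: carbonyl C bonded to H and C → aldehyde.
Ketone appears at: CH(COCH3), CO, CO, CH(COCH3) → 4.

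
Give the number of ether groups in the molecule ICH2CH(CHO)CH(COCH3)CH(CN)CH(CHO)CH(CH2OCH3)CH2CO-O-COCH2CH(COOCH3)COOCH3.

halogen on an sp³ carbon → alkyl halide.
pendant –CHO: carbonyl C bonded to C and H → aldehyde.
pendant –COCH3: carbonyl C bonded to two carbons → ketone.
pendant –C≡N: nitrile.
pendant –CHO: carbonyl C bonded to C and H → aldehyde.
pendant –CH2OCH3: C–O–C linkage → ether.
two acyl groups sharing one oxygen, –C(=O)–O–C(=O)– → anhydride.
pendant –COOCH3: carbonyl C bonded to C and –OCH3 → ester.
–C(=O)OCH3: carbonyl C bonded to C and to –OCH3 → ester (not ketone + ether).
Ether appears at: CH(CH2OCH3) → 1.

1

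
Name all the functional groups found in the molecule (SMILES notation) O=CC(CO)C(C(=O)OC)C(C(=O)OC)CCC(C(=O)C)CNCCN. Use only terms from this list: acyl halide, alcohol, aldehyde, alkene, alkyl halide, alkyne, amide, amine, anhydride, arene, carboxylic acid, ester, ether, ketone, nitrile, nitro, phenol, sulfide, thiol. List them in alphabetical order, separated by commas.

Reading the structure from left to right:
  OHC: terminal –CHO: carbonyl C bonded to H and C → aldehyde.
  CH(CH2OH): pendant –CH2OH on an sp³ backbone C → alcohol.
  CH(COOCH3): pendant –COOCH3: carbonyl C bonded to C and –OCH3 → ester.
  CH(COOCH3): pendant –COOCH3: carbonyl C bonded to C and –OCH3 → ester.
  CH(COCH3): pendant –COCH3: carbonyl C bonded to two carbons → ketone.
  CH2NHCH2: C–N–C with sp³ carbons and no adjacent C=O → amine (secondary).
  CH2NH2: –NH2 on an sp³ carbon with no adjacent C=O → amine.

alcohol, aldehyde, amine, ester, ketone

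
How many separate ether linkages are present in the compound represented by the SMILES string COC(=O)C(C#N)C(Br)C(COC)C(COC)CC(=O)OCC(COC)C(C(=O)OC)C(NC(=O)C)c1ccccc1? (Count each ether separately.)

CH3O–C(=O)–: carbonyl C bonded to C and to –OCH3 → ester (not ketone + ether).
pendant –C≡N: nitrile.
halogen on an sp³ carbon → alkyl halide.
pendant –CH2OCH3: C–O–C linkage → ether.
pendant –CH2OCH3: C–O–C linkage → ether.
–C(=O)–O–C with C on the carbonyl side → ester.
pendant –CH2OCH3: C–O–C linkage → ether.
pendant –COOCH3: carbonyl C bonded to C and –OCH3 → ester.
pendant –NHC(=O)CH3: N bonded to a carbonyl → amide (not amine).
–C6H5 phenyl ring → arene.
Ether appears at: CH(CH2OCH3), CH(CH2OCH3), CH(CH2OCH3) → 3.

3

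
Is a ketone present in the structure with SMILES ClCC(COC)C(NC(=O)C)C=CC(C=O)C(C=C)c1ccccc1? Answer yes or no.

no

Reading the structure from left to right:
  ClCH2: halogen on an sp³ carbon → alkyl halide.
  CH(CH2OCH3): pendant –CH2OCH3: C–O–C linkage → ether.
  CH(NHCOCH3): pendant –NHC(=O)CH3: N bonded to a carbonyl → amide (not amine).
  CH=CH: C=C double bond → alkene.
  CH(CHO): pendant –CHO: carbonyl C bonded to C and H → aldehyde.
  CH(CH=CH2): pendant –CH=CH2: C=C double bond → alkene.
  C6H5: –C6H5 phenyl ring → arene.
In CH(NHCOCH3), the C=O is bonded to nitrogen, which defines an amide, not a ketone. In CH(CHO), the carbonyl carbon carries an H, so it is an aldehyde, not a ketone.
The groups actually present are: aldehyde, alkene, alkyl halide, amide, arene, ether.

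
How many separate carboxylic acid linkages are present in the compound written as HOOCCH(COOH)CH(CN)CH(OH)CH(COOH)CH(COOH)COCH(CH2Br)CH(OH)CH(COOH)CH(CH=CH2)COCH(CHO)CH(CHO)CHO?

–COOH: carbonyl C bonded to –OH and C → carboxylic acid (the –OH is not a separate alcohol).
pendant –COOH: carbonyl C bonded to C and –OH → carboxylic acid.
pendant –C≡N: nitrile.
–OH on an sp³ carbon → alcohol (secondary).
pendant –COOH: carbonyl C bonded to C and –OH → carboxylic acid.
pendant –COOH: carbonyl C bonded to C and –OH → carboxylic acid.
–C(=O)– with carbon on both sides → ketone.
pendant –CH2X: halogen on sp³ carbon → alkyl halide.
–OH on an sp³ carbon → alcohol (secondary).
pendant –COOH: carbonyl C bonded to C and –OH → carboxylic acid.
pendant –CH=CH2: C=C double bond → alkene.
–C(=O)– with carbon on both sides → ketone.
pendant –CHO: carbonyl C bonded to C and H → aldehyde.
pendant –CHO: carbonyl C bonded to C and H → aldehyde.
terminal –CHO: carbonyl C bonded to H and C → aldehyde.
Carboxylic acid appears at: HOOC, CH(COOH), CH(COOH), CH(COOH), CH(COOH) → 5.

5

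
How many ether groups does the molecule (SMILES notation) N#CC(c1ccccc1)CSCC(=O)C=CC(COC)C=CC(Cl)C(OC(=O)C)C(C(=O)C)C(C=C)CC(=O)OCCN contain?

Taking each segment in turn:
  N≡C: N≡C–: carbon triple-bonded to nitrogen → nitrile.
  CH(C6H5): pendant –C6H5: benzene ring → arene.
  CH2SCH2: C–S–C linkage → sulfide (thioether).
  CO: –C(=O)– with carbon on both sides → ketone.
  CH=CH: C=C double bond → alkene.
  CH(CH2OCH3): pendant –CH2OCH3: C–O–C linkage → ether.
  CH=CH: C=C double bond → alkene.
  CH(Cl): halogen on an sp³ carbon → alkyl halide.
  CH(OCOCH3): pendant –OC(=O)CH3: an acyloxy group → ester.
  CH(COCH3): pendant –COCH3: carbonyl C bonded to two carbons → ketone.
  CH(CH=CH2): pendant –CH=CH2: C=C double bond → alkene.
  CH2COOCH2: –C(=O)–O–C with C on the carbonyl side → ester.
  CH2NH2: –NH2 on an sp³ carbon with no adjacent C=O → amine.
Ether appears at: CH(CH2OCH3) → 1.

1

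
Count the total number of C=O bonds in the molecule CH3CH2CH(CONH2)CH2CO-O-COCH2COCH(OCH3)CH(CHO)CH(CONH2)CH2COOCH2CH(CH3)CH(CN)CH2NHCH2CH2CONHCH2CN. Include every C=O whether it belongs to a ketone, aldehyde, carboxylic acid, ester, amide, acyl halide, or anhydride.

CH(CONH2): amide, 1 C=O (running total 1).
CH2CO-O-COCH2: anhydride, 2 C=O (running total 3).
CO: ketone, 1 C=O (running total 4).
CH(CHO): aldehyde, 1 C=O (running total 5).
CH(CONH2): amide, 1 C=O (running total 6).
CH2COOCH2: ester, 1 C=O (running total 7).
CH2CONHCH2: amide, 1 C=O (running total 8).

8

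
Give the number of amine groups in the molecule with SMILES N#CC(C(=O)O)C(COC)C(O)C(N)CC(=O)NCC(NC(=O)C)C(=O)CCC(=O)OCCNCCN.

3

N≡C–: carbon triple-bonded to nitrogen → nitrile.
pendant –COOH: carbonyl C bonded to C and –OH → carboxylic acid.
pendant –CH2OCH3: C–O–C linkage → ether.
–OH on an sp³ carbon → alcohol (secondary).
–NH2 on an sp³ carbon with no adjacent C=O → amine.
–C(=O)–N– linkage → amide (the N is not an amine).
pendant –NHC(=O)CH3: N bonded to a carbonyl → amide (not amine).
–C(=O)– with carbon on both sides → ketone.
–C(=O)–O–C with C on the carbonyl side → ester.
C–N–C with sp³ carbons and no adjacent C=O → amine (secondary).
–NH2 on an sp³ carbon with no adjacent C=O → amine.
Amine appears at: CH(NH2), CH2NHCH2, CH2NH2 → 3.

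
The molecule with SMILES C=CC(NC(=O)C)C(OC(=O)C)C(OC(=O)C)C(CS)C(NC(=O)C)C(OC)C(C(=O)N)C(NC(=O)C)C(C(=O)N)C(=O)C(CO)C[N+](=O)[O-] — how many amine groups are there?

0

Reading the structure from left to right:
  CH2=CH: C=C double bond → alkene.
  CH(NHCOCH3): pendant –NHC(=O)CH3: N bonded to a carbonyl → amide (not amine).
  CH(OCOCH3): pendant –OC(=O)CH3: an acyloxy group → ester.
  CH(OCOCH3): pendant –OC(=O)CH3: an acyloxy group → ester.
  CH(CH2SH): pendant –CH2SH → thiol.
  CH(NHCOCH3): pendant –NHC(=O)CH3: N bonded to a carbonyl → amide (not amine).
  CH(OCH3): pendant –OCH3: C–O–C with sp³ C, no adjacent C=O → ether.
  CH(CONH2): pendant –CONH2: carbonyl C bonded to C and N → amide.
  CH(NHCOCH3): pendant –NHC(=O)CH3: N bonded to a carbonyl → amide (not amine).
  CH(CONH2): pendant –CONH2: carbonyl C bonded to C and N → amide.
  CO: –C(=O)– with carbon on both sides → ketone.
  CH(CH2OH): pendant –CH2OH on an sp³ backbone C → alcohol.
  CH2NO2: –NO2 on carbon → nitro group.
No segment is a amine: CH(NHCOCH3) is amide, not amine; CH(NHCOCH3) is amide, not amine; CH(CONH2) is amide, not amine. → 0.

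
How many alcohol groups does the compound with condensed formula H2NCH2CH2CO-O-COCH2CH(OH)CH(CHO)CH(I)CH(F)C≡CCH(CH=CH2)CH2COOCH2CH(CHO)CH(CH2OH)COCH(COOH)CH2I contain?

2

Taking each segment in turn:
  H2NCH2: –NH2 on an sp³ carbon with no adjacent C=O → amine.
  CH2CO-O-COCH2: two acyl groups sharing one oxygen, –C(=O)–O–C(=O)– → anhydride.
  CH(OH): –OH on an sp³ carbon → alcohol (secondary).
  CH(CHO): pendant –CHO: carbonyl C bonded to C and H → aldehyde.
  CH(I): halogen on an sp³ carbon → alkyl halide.
  CH(F): halogen on an sp³ carbon → alkyl halide.
  C≡C: C≡C triple bond → alkyne.
  CH(CH=CH2): pendant –CH=CH2: C=C double bond → alkene.
  CH2COOCH2: –C(=O)–O–C with C on the carbonyl side → ester.
  CH(CHO): pendant –CHO: carbonyl C bonded to C and H → aldehyde.
  CH(CH2OH): pendant –CH2OH on an sp³ backbone C → alcohol.
  CO: –C(=O)– with carbon on both sides → ketone.
  CH(COOH): pendant –COOH: carbonyl C bonded to C and –OH → carboxylic acid.
  CH2I: halogen on an sp³ carbon → alkyl halide.
Alcohol appears at: CH(OH), CH(CH2OH) → 2.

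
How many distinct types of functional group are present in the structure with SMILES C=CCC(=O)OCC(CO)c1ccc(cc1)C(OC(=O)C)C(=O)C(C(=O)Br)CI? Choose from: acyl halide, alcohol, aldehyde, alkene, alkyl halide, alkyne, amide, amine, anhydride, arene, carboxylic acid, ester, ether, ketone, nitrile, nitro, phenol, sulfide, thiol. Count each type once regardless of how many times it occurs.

Taking each segment in turn:
  CH2=CH: C=C double bond → alkene.
  CH2COOCH2: –C(=O)–O–C with C on the carbonyl side → ester.
  CH(CH2OH): pendant –CH2OH on an sp³ backbone C → alcohol.
  C6H4: para-disubstituted benzene ring → arene.
  CH(OCOCH3): pendant –OC(=O)CH3: an acyloxy group → ester.
  CO: –C(=O)– with carbon on both sides → ketone.
  CH(COBr): pendant –C(=O)X: carbonyl C bonded to C and halogen → acyl halide.
  CH2I: halogen on an sp³ carbon → alkyl halide.
Distinct types present: acyl halide, alcohol, alkene, alkyl halide, arene, ester, ketone.

7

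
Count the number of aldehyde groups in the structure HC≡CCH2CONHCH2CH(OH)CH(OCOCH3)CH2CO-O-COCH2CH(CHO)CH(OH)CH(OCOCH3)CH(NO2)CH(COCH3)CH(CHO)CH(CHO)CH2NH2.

Taking each segment in turn:
  HC≡C: C≡C triple bond → alkyne.
  CH2CONHCH2: –C(=O)–N– linkage → amide (the N is not an amine).
  CH(OH): –OH on an sp³ carbon → alcohol (secondary).
  CH(OCOCH3): pendant –OC(=O)CH3: an acyloxy group → ester.
  CH2CO-O-COCH2: two acyl groups sharing one oxygen, –C(=O)–O–C(=O)– → anhydride.
  CH(CHO): pendant –CHO: carbonyl C bonded to C and H → aldehyde.
  CH(OH): –OH on an sp³ carbon → alcohol (secondary).
  CH(OCOCH3): pendant –OC(=O)CH3: an acyloxy group → ester.
  CH(NO2): –NO2 on an sp³ carbon → nitro (the N=O is not a carbonyl).
  CH(COCH3): pendant –COCH3: carbonyl C bonded to two carbons → ketone.
  CH(CHO): pendant –CHO: carbonyl C bonded to C and H → aldehyde.
  CH(CHO): pendant –CHO: carbonyl C bonded to C and H → aldehyde.
  CH2NH2: –NH2 on an sp³ carbon with no adjacent C=O → amine.
Aldehyde appears at: CH(CHO), CH(CHO), CH(CHO) → 3.

3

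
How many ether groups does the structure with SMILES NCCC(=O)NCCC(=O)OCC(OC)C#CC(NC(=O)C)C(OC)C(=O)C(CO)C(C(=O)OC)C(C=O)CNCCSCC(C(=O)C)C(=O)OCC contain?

2

–NH2 on an sp³ carbon with no adjacent C=O → amine.
–C(=O)–N– linkage → amide (the N is not an amine).
–C(=O)–O–C with C on the carbonyl side → ester.
pendant –OCH3: C–O–C with sp³ C, no adjacent C=O → ether.
C≡C triple bond → alkyne.
pendant –NHC(=O)CH3: N bonded to a carbonyl → amide (not amine).
pendant –OCH3: C–O–C with sp³ C, no adjacent C=O → ether.
–C(=O)– with carbon on both sides → ketone.
pendant –CH2OH on an sp³ backbone C → alcohol.
pendant –COOCH3: carbonyl C bonded to C and –OCH3 → ester.
pendant –CHO: carbonyl C bonded to C and H → aldehyde.
C–N–C with sp³ carbons and no adjacent C=O → amine (secondary).
C–S–C linkage → sulfide (thioether).
pendant –COCH3: carbonyl C bonded to two carbons → ketone.
–C(=O)OCH2CH3: carbonyl C bonded to C and to –OEt → ester.
Ether appears at: CH(OCH3), CH(OCH3) → 2.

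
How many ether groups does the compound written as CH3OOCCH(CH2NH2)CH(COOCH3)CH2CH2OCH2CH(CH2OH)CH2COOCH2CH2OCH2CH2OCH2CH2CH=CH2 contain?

3

Taking each segment in turn:
  CH3OOC: CH3O–C(=O)–: carbonyl C bonded to C and to –OCH3 → ester (not ketone + ether).
  CH(CH2NH2): pendant –CH2NH2: N on sp³ C, no adjacent C=O → amine.
  CH(COOCH3): pendant –COOCH3: carbonyl C bonded to C and –OCH3 → ester.
  CH2OCH2: C–O–C with sp³ carbons on both sides and no adjacent C=O → ether.
  CH(CH2OH): pendant –CH2OH on an sp³ backbone C → alcohol.
  CH2COOCH2: –C(=O)–O–C with C on the carbonyl side → ester.
  CH2OCH2: C–O–C with sp³ carbons on both sides and no adjacent C=O → ether.
  CH2OCH2: C–O–C with sp³ carbons on both sides and no adjacent C=O → ether.
  CH=CH2: C=C double bond → alkene.
Ether appears at: CH2OCH2, CH2OCH2, CH2OCH2 → 3.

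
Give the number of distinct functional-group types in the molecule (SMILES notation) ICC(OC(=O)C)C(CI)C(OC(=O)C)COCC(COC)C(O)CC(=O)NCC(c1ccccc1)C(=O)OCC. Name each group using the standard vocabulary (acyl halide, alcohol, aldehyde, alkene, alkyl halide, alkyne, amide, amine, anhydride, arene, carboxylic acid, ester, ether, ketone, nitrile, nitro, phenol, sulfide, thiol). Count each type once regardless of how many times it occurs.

6

Working along the chain:
  ICH2: halogen on an sp³ carbon → alkyl halide.
  CH(OCOCH3): pendant –OC(=O)CH3: an acyloxy group → ester.
  CH(CH2I): pendant –CH2X: halogen on sp³ carbon → alkyl halide.
  CH(OCOCH3): pendant –OC(=O)CH3: an acyloxy group → ester.
  CH2OCH2: C–O–C with sp³ carbons on both sides and no adjacent C=O → ether.
  CH(CH2OCH3): pendant –CH2OCH3: C–O–C linkage → ether.
  CH(OH): –OH on an sp³ carbon → alcohol (secondary).
  CH2CONHCH2: –C(=O)–N– linkage → amide (the N is not an amine).
  CH(C6H5): pendant –C6H5: benzene ring → arene.
  COOCH2CH3: –C(=O)OCH2CH3: carbonyl C bonded to C and to –OEt → ester.
Distinct types present: alcohol, alkyl halide, amide, arene, ester, ether.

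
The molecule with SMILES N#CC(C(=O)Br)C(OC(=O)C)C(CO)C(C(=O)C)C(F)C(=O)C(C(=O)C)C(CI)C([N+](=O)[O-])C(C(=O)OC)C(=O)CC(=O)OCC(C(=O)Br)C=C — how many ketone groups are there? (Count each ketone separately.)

Taking each segment in turn:
  N≡C: N≡C–: carbon triple-bonded to nitrogen → nitrile.
  CH(COBr): pendant –C(=O)X: carbonyl C bonded to C and halogen → acyl halide.
  CH(OCOCH3): pendant –OC(=O)CH3: an acyloxy group → ester.
  CH(CH2OH): pendant –CH2OH on an sp³ backbone C → alcohol.
  CH(COCH3): pendant –COCH3: carbonyl C bonded to two carbons → ketone.
  CH(F): halogen on an sp³ carbon → alkyl halide.
  CO: –C(=O)– with carbon on both sides → ketone.
  CH(COCH3): pendant –COCH3: carbonyl C bonded to two carbons → ketone.
  CH(CH2I): pendant –CH2X: halogen on sp³ carbon → alkyl halide.
  CH(NO2): –NO2 on an sp³ carbon → nitro (the N=O is not a carbonyl).
  CH(COOCH3): pendant –COOCH3: carbonyl C bonded to C and –OCH3 → ester.
  CO: –C(=O)– with carbon on both sides → ketone.
  CH2COOCH2: –C(=O)–O–C with C on the carbonyl side → ester.
  CH(COBr): pendant –C(=O)X: carbonyl C bonded to C and halogen → acyl halide.
  CH=CH2: C=C double bond → alkene.
Ketone appears at: CH(COCH3), CO, CH(COCH3), CO → 4.

4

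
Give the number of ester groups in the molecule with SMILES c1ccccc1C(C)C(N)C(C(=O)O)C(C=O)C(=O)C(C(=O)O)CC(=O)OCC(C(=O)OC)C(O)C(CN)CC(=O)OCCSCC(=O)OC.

Working along the chain:
  C6H5: C6H5– phenyl ring → arene.
  CH(NH2): –NH2 on an sp³ carbon with no adjacent C=O → amine.
  CH(COOH): pendant –COOH: carbonyl C bonded to C and –OH → carboxylic acid.
  CH(CHO): pendant –CHO: carbonyl C bonded to C and H → aldehyde.
  CO: –C(=O)– with carbon on both sides → ketone.
  CH(COOH): pendant –COOH: carbonyl C bonded to C and –OH → carboxylic acid.
  CH2COOCH2: –C(=O)–O–C with C on the carbonyl side → ester.
  CH(COOCH3): pendant –COOCH3: carbonyl C bonded to C and –OCH3 → ester.
  CH(OH): –OH on an sp³ carbon → alcohol (secondary).
  CH(CH2NH2): pendant –CH2NH2: N on sp³ C, no adjacent C=O → amine.
  CH2COOCH2: –C(=O)–O–C with C on the carbonyl side → ester.
  CH2SCH2: C–S–C linkage → sulfide (thioether).
  COOCH3: –C(=O)OCH3: carbonyl C bonded to C and to –OCH3 → ester (not ketone + ether).
Ester appears at: CH2COOCH2, CH(COOCH3), CH2COOCH2, COOCH3 → 4.

4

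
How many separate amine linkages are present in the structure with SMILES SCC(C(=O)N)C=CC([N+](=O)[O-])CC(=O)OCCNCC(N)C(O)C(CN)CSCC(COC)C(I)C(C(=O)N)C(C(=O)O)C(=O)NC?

Working along the chain:
  HSCH2: –SH on an sp³ carbon → thiol.
  CH(CONH2): pendant –CONH2: carbonyl C bonded to C and N → amide.
  CH=CH: C=C double bond → alkene.
  CH(NO2): –NO2 on an sp³ carbon → nitro (the N=O is not a carbonyl).
  CH2COOCH2: –C(=O)–O–C with C on the carbonyl side → ester.
  CH2NHCH2: C–N–C with sp³ carbons and no adjacent C=O → amine (secondary).
  CH(NH2): –NH2 on an sp³ carbon with no adjacent C=O → amine.
  CH(OH): –OH on an sp³ carbon → alcohol (secondary).
  CH(CH2NH2): pendant –CH2NH2: N on sp³ C, no adjacent C=O → amine.
  CH2SCH2: C–S–C linkage → sulfide (thioether).
  CH(CH2OCH3): pendant –CH2OCH3: C–O–C linkage → ether.
  CH(I): halogen on an sp³ carbon → alkyl halide.
  CH(CONH2): pendant –CONH2: carbonyl C bonded to C and N → amide.
  CH(COOH): pendant –COOH: carbonyl C bonded to C and –OH → carboxylic acid.
  CONHCH3: –C(=O)NHCH3: carbonyl C bonded to C and to N → amide (the N is not an amine).
Amine appears at: CH2NHCH2, CH(NH2), CH(CH2NH2) → 3.

3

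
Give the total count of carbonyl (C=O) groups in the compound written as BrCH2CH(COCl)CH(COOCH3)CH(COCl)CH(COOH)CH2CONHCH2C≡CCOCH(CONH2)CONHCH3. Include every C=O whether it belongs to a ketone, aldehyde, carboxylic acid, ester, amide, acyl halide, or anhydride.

CH(COCl): acyl halide, 1 C=O (running total 1).
CH(COOCH3): ester, 1 C=O (running total 2).
CH(COCl): acyl halide, 1 C=O (running total 3).
CH(COOH): carboxylic acid, 1 C=O (running total 4).
CH2CONHCH2: amide, 1 C=O (running total 5).
CO: ketone, 1 C=O (running total 6).
CH(CONH2): amide, 1 C=O (running total 7).
CONHCH3: amide, 1 C=O (running total 8).

8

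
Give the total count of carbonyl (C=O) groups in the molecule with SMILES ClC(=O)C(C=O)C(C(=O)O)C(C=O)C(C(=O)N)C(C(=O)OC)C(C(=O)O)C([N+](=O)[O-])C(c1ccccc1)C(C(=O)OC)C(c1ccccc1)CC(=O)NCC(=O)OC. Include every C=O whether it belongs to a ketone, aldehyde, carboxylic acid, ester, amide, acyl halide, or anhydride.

ClCO: acyl halide, 1 C=O (running total 1).
CH(CHO): aldehyde, 1 C=O (running total 2).
CH(COOH): carboxylic acid, 1 C=O (running total 3).
CH(CHO): aldehyde, 1 C=O (running total 4).
CH(CONH2): amide, 1 C=O (running total 5).
CH(COOCH3): ester, 1 C=O (running total 6).
CH(COOH): carboxylic acid, 1 C=O (running total 7).
CH(COOCH3): ester, 1 C=O (running total 8).
CH2CONHCH2: amide, 1 C=O (running total 9).
COOCH3: ester, 1 C=O (running total 10).

10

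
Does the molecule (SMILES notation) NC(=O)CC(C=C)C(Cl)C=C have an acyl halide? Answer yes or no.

Taking each segment in turn:
  H2NCO: –C(=O)NH2: carbonyl C bonded to C and to N → amide (the N is not a separate amine).
  CH(CH=CH2): pendant –CH=CH2: C=C double bond → alkene.
  CH(Cl): halogen on an sp³ carbon → alkyl halide.
  CH=CH2: C=C double bond → alkene.
The groups actually present are: alkene, alkyl halide, amide.

no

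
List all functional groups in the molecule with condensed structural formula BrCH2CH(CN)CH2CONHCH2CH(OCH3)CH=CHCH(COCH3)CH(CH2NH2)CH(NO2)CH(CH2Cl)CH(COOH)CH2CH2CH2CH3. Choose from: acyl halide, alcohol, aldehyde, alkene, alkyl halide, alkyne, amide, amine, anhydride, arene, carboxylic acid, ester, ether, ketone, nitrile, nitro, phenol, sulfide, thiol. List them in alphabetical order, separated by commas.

alkene, alkyl halide, amide, amine, carboxylic acid, ether, ketone, nitrile, nitro

Reading the structure from left to right:
  BrCH2: halogen on an sp³ carbon → alkyl halide.
  CH(CN): pendant –C≡N: nitrile.
  CH2CONHCH2: –C(=O)–N– linkage → amide (the N is not an amine).
  CH(OCH3): pendant –OCH3: C–O–C with sp³ C, no adjacent C=O → ether.
  CH=CH: C=C double bond → alkene.
  CH(COCH3): pendant –COCH3: carbonyl C bonded to two carbons → ketone.
  CH(CH2NH2): pendant –CH2NH2: N on sp³ C, no adjacent C=O → amine.
  CH(NO2): –NO2 on an sp³ carbon → nitro (the N=O is not a carbonyl).
  CH(CH2Cl): pendant –CH2X: halogen on sp³ carbon → alkyl halide.
  CH(COOH): pendant –COOH: carbonyl C bonded to C and –OH → carboxylic acid.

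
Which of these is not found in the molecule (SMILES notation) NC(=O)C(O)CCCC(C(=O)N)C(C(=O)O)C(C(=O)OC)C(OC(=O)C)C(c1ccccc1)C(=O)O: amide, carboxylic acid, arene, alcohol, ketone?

carboxylic acid: present (CH(COOH) — pendant –COOH: carbonyl C bonded to C and –OH → carboxylic acid).
amide: present (H2NCO — –C(=O)NH2: carbonyl C bonded to C and to N → amide (the N is not a separate amine)).
arene: present (CH(C6H5) — pendant –C6H5: benzene ring → arene).
alcohol: present (CH(OH) — –OH on an sp³ carbon → alcohol (secondary)).
ketone: absent. In each of CH(COOCH3) and CH(OCOCH3), the C=O is bonded to an –O–C group, which defines an ester, not a ketone. In each of H2NCO and CH(CONH2), the C=O is bonded to nitrogen, which defines an amide, not a ketone. In each of CH(COOH) and COOH, the C=O bears an –OH, making it a carboxylic acid rather than a ketone.

ketone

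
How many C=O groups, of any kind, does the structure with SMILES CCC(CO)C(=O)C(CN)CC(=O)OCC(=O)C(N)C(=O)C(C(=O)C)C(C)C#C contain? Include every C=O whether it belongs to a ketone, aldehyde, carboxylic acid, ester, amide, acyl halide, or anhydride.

5

CO: ketone, 1 C=O (running total 1).
CH2COOCH2: ester, 1 C=O (running total 2).
CO: ketone, 1 C=O (running total 3).
CO: ketone, 1 C=O (running total 4).
CH(COCH3): ketone, 1 C=O (running total 5).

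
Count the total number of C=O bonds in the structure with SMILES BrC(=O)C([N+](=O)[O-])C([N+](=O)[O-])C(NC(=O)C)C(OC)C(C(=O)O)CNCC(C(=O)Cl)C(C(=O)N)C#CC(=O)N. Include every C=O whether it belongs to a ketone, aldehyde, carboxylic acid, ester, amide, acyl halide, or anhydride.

6

BrCO: acyl halide, 1 C=O (running total 1).
CH(NHCOCH3): amide, 1 C=O (running total 2).
CH(COOH): carboxylic acid, 1 C=O (running total 3).
CH(COCl): acyl halide, 1 C=O (running total 4).
CH(CONH2): amide, 1 C=O (running total 5).
CONH2: amide, 1 C=O (running total 6).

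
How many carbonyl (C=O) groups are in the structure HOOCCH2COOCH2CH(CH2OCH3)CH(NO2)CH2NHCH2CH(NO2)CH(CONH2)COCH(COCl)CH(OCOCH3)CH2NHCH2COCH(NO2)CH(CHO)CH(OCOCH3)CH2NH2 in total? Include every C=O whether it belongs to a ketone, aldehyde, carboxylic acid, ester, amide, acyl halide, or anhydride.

HOOC: carboxylic acid, 1 C=O (running total 1).
CH2COOCH2: ester, 1 C=O (running total 2).
CH(CONH2): amide, 1 C=O (running total 3).
CO: ketone, 1 C=O (running total 4).
CH(COCl): acyl halide, 1 C=O (running total 5).
CH(OCOCH3): ester, 1 C=O (running total 6).
CO: ketone, 1 C=O (running total 7).
CH(CHO): aldehyde, 1 C=O (running total 8).
CH(OCOCH3): ester, 1 C=O (running total 9).

9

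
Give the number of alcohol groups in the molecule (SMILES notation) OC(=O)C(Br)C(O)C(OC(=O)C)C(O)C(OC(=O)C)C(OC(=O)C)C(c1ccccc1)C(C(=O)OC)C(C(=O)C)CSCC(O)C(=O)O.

–COOH: carbonyl C bonded to –OH and C → carboxylic acid (the –OH is not a separate alcohol).
halogen on an sp³ carbon → alkyl halide.
–OH on an sp³ carbon → alcohol (secondary).
pendant –OC(=O)CH3: an acyloxy group → ester.
–OH on an sp³ carbon → alcohol (secondary).
pendant –OC(=O)CH3: an acyloxy group → ester.
pendant –OC(=O)CH3: an acyloxy group → ester.
pendant –C6H5: benzene ring → arene.
pendant –COOCH3: carbonyl C bonded to C and –OCH3 → ester.
pendant –COCH3: carbonyl C bonded to two carbons → ketone.
C–S–C linkage → sulfide (thioether).
–OH on an sp³ carbon → alcohol (secondary).
–COOH: carbonyl C bonded to –OH and C → carboxylic acid (the –OH is not a separate alcohol).
Alcohol appears at: CH(OH), CH(OH), CH(OH) → 3.

3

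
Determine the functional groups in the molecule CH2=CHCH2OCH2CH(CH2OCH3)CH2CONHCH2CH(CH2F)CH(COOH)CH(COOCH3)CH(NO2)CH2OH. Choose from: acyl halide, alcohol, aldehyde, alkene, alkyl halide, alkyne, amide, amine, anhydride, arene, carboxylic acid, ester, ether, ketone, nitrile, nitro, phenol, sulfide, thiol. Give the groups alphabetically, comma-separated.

C=C double bond → alkene.
C–O–C with sp³ carbons on both sides and no adjacent C=O → ether.
pendant –CH2OCH3: C–O–C linkage → ether.
–C(=O)–N– linkage → amide (the N is not an amine).
pendant –CH2X: halogen on sp³ carbon → alkyl halide.
pendant –COOH: carbonyl C bonded to C and –OH → carboxylic acid.
pendant –COOCH3: carbonyl C bonded to C and –OCH3 → ester.
–NO2 on an sp³ carbon → nitro (the N=O is not a carbonyl).
–OH on an sp³ carbon → alcohol.

alcohol, alkene, alkyl halide, amide, carboxylic acid, ester, ether, nitro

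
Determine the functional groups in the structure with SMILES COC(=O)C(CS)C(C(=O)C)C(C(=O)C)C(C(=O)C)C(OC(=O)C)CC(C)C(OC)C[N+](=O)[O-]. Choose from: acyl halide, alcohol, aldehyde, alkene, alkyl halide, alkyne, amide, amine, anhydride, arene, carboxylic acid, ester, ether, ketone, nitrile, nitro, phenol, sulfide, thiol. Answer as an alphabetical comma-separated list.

ester, ether, ketone, nitro, thiol

CH3O–C(=O)–: carbonyl C bonded to C and to –OCH3 → ester (not ketone + ether).
pendant –CH2SH → thiol.
pendant –COCH3: carbonyl C bonded to two carbons → ketone.
pendant –COCH3: carbonyl C bonded to two carbons → ketone.
pendant –COCH3: carbonyl C bonded to two carbons → ketone.
pendant –OC(=O)CH3: an acyloxy group → ester.
pendant –OCH3: C–O–C with sp³ C, no adjacent C=O → ether.
–NO2 on carbon → nitro group.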